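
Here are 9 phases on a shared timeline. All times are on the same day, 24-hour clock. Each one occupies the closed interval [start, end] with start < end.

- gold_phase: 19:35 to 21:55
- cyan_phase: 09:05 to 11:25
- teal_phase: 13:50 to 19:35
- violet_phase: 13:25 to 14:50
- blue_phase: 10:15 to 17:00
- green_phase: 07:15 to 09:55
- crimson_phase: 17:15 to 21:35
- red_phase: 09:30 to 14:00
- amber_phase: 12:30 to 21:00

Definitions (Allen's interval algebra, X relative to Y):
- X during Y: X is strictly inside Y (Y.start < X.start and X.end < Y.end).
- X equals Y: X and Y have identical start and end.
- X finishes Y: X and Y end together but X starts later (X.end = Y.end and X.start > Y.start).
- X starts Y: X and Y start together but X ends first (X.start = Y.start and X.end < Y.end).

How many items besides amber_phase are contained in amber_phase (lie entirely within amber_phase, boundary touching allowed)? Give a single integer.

Target amber_phase = [12:30, 21:00].
blue_phase [10:15, 17:00] → overlaps → no.
crimson_phase [17:15, 21:35] → overlapped-by → no.
cyan_phase [09:05, 11:25] → before → no.
gold_phase [19:35, 21:55] → overlapped-by → no.
green_phase [07:15, 09:55] → before → no.
red_phase [09:30, 14:00] → overlaps → no.
teal_phase [13:50, 19:35] → during → counts.
violet_phase [13:25, 14:50] → during → counts.
Total: 2.

2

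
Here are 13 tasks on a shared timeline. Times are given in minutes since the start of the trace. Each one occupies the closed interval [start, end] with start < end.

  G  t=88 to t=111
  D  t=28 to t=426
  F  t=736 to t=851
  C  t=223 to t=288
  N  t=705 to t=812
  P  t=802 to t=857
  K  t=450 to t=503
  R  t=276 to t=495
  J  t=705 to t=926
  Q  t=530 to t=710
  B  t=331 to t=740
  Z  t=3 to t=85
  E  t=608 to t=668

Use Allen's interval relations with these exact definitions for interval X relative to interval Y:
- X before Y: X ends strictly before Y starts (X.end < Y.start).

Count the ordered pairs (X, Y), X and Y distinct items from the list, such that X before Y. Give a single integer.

55

Checking all 156 ordered pairs for relation 'before'; matching pairs in alphabetical order:
(B, P): B before P ✓
(C, B): C before B ✓
(C, E): C before E ✓
(C, F): C before F ✓
(C, J): C before J ✓
(C, K): C before K ✓
(C, N): C before N ✓
(C, P): C before P ✓
(C, Q): C before Q ✓
(D, E): D before E ✓
(D, F): D before F ✓
(D, J): D before J ✓
(D, K): D before K ✓
(D, N): D before N ✓
(D, P): D before P ✓
(D, Q): D before Q ✓
(E, F): E before F ✓
(E, J): E before J ✓
(E, N): E before N ✓
(E, P): E before P ✓
(G, B): G before B ✓
(G, C): G before C ✓
(G, E): G before E ✓
(G, F): G before F ✓
... plus 31 further pairs not listed.
Count: 55.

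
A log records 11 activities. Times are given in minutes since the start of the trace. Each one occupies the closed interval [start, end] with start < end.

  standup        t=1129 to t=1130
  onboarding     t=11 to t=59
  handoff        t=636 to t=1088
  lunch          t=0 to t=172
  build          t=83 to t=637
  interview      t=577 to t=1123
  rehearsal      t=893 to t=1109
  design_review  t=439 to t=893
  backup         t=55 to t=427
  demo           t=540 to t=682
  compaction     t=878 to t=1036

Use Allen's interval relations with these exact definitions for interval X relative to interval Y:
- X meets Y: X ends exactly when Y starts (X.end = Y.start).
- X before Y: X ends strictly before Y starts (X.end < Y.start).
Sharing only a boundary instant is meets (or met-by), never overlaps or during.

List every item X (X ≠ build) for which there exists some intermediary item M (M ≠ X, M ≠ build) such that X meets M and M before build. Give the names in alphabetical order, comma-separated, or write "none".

none

Target build = [t=83, t=637].
Intermediaries M with M before build: onboarding.
Via onboarding — items with X meets onboarding: none.
Union: none.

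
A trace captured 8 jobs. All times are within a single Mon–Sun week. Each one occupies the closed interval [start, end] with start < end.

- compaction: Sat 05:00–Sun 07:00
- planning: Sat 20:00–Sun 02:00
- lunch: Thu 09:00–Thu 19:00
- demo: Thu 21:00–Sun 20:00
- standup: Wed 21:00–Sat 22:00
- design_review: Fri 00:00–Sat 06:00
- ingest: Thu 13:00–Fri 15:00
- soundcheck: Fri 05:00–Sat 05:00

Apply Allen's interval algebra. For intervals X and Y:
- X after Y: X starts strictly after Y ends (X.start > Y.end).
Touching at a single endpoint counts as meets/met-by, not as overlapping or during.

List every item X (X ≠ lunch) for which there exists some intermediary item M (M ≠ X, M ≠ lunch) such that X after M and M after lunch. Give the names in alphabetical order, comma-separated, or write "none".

planning

Target lunch = [Thu 09:00, Thu 19:00].
Intermediaries M with M after lunch: compaction, demo, design_review, planning, soundcheck.
Via compaction — items with X after compaction: none.
Via demo — items with X after demo: none.
Via design_review — items with X after design_review: planning.
Via planning — items with X after planning: none.
Via soundcheck — items with X after soundcheck: planning.
Union: planning.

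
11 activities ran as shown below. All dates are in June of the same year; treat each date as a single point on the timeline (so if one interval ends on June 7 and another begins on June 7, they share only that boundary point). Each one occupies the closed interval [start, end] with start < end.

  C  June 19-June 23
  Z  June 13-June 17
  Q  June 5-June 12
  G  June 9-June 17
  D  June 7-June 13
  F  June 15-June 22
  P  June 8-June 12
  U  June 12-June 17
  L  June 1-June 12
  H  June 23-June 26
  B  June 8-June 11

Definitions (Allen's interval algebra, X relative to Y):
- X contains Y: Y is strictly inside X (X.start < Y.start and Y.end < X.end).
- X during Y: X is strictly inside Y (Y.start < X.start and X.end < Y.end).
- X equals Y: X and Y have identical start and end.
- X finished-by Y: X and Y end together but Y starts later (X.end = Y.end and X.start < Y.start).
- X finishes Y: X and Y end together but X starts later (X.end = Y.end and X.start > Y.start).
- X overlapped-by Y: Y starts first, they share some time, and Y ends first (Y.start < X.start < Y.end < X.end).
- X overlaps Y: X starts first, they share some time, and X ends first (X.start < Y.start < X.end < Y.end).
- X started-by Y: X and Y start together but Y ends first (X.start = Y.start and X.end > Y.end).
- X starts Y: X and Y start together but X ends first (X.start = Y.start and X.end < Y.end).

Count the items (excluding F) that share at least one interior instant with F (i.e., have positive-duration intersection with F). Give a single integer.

4

Target F = [June 15, June 22].
B [June 8, June 11] → before → no.
C [June 19, June 23] → overlapped-by → counts.
D [June 7, June 13] → before → no.
G [June 9, June 17] → overlaps → counts.
H [June 23, June 26] → after → no.
L [June 1, June 12] → before → no.
P [June 8, June 12] → before → no.
Q [June 5, June 12] → before → no.
U [June 12, June 17] → overlaps → counts.
Z [June 13, June 17] → overlaps → counts.
Total: 4.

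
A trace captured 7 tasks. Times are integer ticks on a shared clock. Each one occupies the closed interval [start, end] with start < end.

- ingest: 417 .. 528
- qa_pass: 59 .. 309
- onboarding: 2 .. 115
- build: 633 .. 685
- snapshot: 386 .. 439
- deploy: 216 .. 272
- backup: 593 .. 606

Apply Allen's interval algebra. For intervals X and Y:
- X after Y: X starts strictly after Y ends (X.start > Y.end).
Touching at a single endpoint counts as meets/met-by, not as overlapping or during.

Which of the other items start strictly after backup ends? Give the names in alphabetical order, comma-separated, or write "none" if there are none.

build

Target backup = [593, 606].
build [633, 685] → after → yes.
deploy [216, 272] → before → no.
ingest [417, 528] → before → no.
onboarding [2, 115] → before → no.
qa_pass [59, 309] → before → no.
snapshot [386, 439] → before → no.
Result: build.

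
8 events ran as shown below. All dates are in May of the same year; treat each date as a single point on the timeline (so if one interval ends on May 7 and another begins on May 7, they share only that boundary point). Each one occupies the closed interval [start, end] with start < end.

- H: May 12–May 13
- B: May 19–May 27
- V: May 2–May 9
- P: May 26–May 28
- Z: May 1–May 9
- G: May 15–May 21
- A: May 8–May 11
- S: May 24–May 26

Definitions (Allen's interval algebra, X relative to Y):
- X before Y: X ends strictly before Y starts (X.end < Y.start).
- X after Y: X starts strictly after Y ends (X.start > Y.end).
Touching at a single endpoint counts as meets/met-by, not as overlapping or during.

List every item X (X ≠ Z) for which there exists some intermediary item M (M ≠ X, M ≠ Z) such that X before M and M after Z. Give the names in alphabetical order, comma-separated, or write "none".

Target Z = [May 1, May 9].
Intermediaries M with M after Z: B, G, H, P, S.
Via B — items with X before B: A, H, V.
Via G — items with X before G: A, H, V.
Via H — items with X before H: A, V.
Via P — items with X before P: A, G, H, V.
Via S — items with X before S: A, G, H, V.
Union: A, G, H, V.

A, G, H, V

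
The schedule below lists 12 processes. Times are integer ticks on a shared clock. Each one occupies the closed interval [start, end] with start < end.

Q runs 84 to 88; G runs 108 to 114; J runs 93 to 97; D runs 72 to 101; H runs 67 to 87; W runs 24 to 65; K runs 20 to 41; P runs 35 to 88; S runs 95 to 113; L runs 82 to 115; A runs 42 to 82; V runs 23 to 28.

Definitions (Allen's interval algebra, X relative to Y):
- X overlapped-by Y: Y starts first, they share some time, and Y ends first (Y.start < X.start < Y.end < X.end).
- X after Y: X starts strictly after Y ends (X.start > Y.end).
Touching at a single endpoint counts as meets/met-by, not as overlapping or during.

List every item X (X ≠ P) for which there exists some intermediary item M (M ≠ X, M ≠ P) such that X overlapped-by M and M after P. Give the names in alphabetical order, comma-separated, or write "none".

Target P = [35, 88].
Intermediaries M with M after P: G, J, S.
Via G — items with X overlapped-by G: none.
Via J — items with X overlapped-by J: S.
Via S — items with X overlapped-by S: G.
Union: G, S.

G, S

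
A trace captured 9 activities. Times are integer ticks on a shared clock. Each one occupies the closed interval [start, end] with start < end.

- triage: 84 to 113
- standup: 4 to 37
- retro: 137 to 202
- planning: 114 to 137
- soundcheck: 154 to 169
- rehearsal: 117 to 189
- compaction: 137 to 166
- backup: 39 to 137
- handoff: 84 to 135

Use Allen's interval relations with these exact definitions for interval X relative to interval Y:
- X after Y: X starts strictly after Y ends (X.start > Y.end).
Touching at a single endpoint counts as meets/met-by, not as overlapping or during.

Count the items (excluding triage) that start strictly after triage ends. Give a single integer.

Target triage = [84, 113].
backup [39, 137] → contains → no.
compaction [137, 166] → after → counts.
handoff [84, 135] → started-by → no.
planning [114, 137] → after → counts.
rehearsal [117, 189] → after → counts.
retro [137, 202] → after → counts.
soundcheck [154, 169] → after → counts.
standup [4, 37] → before → no.
Total: 5.

5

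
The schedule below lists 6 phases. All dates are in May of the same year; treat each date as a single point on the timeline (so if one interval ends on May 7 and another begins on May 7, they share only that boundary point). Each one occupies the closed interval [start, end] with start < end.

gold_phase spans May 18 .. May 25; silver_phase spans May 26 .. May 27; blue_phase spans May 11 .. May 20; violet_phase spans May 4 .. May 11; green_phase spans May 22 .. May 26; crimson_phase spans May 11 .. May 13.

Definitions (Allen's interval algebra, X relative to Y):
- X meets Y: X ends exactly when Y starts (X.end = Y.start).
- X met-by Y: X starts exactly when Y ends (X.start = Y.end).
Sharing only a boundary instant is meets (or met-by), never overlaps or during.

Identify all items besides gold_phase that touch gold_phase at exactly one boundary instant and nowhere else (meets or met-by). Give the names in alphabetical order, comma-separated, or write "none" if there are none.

Target gold_phase = [May 18, May 25].
blue_phase [May 11, May 20] → overlaps → no.
crimson_phase [May 11, May 13] → before → no.
green_phase [May 22, May 26] → overlapped-by → no.
silver_phase [May 26, May 27] → after → no.
violet_phase [May 4, May 11] → before → no.
Result: none.

none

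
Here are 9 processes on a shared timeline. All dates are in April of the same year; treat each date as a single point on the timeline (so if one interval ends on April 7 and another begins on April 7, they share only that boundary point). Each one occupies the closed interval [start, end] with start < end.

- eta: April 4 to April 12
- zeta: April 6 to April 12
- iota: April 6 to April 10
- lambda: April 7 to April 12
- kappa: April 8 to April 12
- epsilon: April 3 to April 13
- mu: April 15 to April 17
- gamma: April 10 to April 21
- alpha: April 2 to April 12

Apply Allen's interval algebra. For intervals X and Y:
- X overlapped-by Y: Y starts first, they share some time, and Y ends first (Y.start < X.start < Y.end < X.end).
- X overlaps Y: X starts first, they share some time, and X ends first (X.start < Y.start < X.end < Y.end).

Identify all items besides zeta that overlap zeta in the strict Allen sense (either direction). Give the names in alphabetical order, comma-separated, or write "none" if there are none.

gamma

Target zeta = [April 6, April 12].
alpha [April 2, April 12] → finished-by → no.
epsilon [April 3, April 13] → contains → no.
eta [April 4, April 12] → finished-by → no.
gamma [April 10, April 21] → overlapped-by → yes.
iota [April 6, April 10] → starts → no.
kappa [April 8, April 12] → finishes → no.
lambda [April 7, April 12] → finishes → no.
mu [April 15, April 17] → after → no.
Result: gamma.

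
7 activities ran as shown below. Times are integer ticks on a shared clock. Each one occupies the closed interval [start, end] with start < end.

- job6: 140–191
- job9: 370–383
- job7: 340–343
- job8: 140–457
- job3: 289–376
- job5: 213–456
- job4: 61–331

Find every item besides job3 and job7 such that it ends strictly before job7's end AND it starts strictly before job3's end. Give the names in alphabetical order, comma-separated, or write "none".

Conditions: its end is strictly before job7's end (X.end < 343) AND its start is strictly before job3's end (X.start < 376).
job4: end 331 < 343? ✓; start 61 < 376? ✓ → yes.
job5: end 456 < 343? ✗; start 213 < 376? ✓ → no.
job6: end 191 < 343? ✓; start 140 < 376? ✓ → yes.
job8: end 457 < 343? ✗; start 140 < 376? ✓ → no.
job9: end 383 < 343? ✗; start 370 < 376? ✓ → no.
Result: job4, job6.

job4, job6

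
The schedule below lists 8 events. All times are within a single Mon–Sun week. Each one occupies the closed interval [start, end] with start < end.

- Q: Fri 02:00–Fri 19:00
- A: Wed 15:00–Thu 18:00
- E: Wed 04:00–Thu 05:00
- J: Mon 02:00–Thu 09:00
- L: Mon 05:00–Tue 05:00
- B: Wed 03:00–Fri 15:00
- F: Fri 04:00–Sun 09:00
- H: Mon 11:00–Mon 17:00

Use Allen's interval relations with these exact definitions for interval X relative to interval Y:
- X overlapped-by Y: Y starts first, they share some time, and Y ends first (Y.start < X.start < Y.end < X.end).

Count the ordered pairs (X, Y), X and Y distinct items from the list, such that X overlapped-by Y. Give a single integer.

6

Checking all 56 ordered pairs for relation 'overlapped-by'; matching pairs in alphabetical order:
(A, E): A overlapped-by E ✓
(A, J): A overlapped-by J ✓
(B, J): B overlapped-by J ✓
(F, B): F overlapped-by B ✓
(F, Q): F overlapped-by Q ✓
(Q, B): Q overlapped-by B ✓
Count: 6.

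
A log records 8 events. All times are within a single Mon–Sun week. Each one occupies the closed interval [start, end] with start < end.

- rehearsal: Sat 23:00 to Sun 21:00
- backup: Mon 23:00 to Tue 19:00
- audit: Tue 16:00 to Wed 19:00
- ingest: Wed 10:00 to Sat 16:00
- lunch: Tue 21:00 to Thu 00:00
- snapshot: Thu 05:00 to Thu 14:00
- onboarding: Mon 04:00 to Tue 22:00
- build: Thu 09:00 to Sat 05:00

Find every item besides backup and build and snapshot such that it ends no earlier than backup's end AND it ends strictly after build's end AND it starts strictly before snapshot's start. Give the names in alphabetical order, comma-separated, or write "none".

Conditions: its end is no earlier than backup's end (X.end >= Tue 19:00) AND its end is strictly after build's end (X.end > Sat 05:00) AND its start is strictly before snapshot's start (X.start < Thu 05:00).
audit: end Wed 19:00 >= Tue 19:00? ✓; end Wed 19:00 > Sat 05:00? ✗; start Tue 16:00 < Thu 05:00? ✓ → no.
ingest: end Sat 16:00 >= Tue 19:00? ✓; end Sat 16:00 > Sat 05:00? ✓; start Wed 10:00 < Thu 05:00? ✓ → yes.
lunch: end Thu 00:00 >= Tue 19:00? ✓; end Thu 00:00 > Sat 05:00? ✗; start Tue 21:00 < Thu 05:00? ✓ → no.
onboarding: end Tue 22:00 >= Tue 19:00? ✓; end Tue 22:00 > Sat 05:00? ✗; start Mon 04:00 < Thu 05:00? ✓ → no.
rehearsal: end Sun 21:00 >= Tue 19:00? ✓; end Sun 21:00 > Sat 05:00? ✓; start Sat 23:00 < Thu 05:00? ✗ → no.
Result: ingest.

ingest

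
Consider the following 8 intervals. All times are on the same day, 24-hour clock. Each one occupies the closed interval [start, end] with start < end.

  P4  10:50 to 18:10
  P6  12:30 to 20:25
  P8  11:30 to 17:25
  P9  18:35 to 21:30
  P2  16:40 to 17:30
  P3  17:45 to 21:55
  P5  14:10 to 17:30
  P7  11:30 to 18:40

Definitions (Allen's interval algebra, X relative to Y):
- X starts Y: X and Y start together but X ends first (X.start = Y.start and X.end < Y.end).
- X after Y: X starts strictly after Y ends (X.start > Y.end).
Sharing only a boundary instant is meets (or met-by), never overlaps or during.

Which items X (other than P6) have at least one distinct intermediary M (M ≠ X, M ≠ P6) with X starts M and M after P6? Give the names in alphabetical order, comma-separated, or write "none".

none

Target P6 = [12:30, 20:25].
Intermediaries M with M after P6: none.
Union: none.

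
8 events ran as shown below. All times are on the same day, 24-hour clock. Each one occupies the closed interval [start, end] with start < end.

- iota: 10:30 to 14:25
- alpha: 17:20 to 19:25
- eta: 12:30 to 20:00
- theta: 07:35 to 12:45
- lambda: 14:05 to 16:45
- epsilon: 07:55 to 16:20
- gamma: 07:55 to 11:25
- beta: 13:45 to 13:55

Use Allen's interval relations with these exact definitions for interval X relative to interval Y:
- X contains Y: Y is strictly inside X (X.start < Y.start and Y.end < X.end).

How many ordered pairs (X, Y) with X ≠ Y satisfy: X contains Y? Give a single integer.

Checking all 56 ordered pairs for relation 'contains'; matching pairs in alphabetical order:
(epsilon, beta): epsilon contains beta ✓
(epsilon, iota): epsilon contains iota ✓
(eta, alpha): eta contains alpha ✓
(eta, beta): eta contains beta ✓
(eta, lambda): eta contains lambda ✓
(iota, beta): iota contains beta ✓
(theta, gamma): theta contains gamma ✓
Count: 7.

7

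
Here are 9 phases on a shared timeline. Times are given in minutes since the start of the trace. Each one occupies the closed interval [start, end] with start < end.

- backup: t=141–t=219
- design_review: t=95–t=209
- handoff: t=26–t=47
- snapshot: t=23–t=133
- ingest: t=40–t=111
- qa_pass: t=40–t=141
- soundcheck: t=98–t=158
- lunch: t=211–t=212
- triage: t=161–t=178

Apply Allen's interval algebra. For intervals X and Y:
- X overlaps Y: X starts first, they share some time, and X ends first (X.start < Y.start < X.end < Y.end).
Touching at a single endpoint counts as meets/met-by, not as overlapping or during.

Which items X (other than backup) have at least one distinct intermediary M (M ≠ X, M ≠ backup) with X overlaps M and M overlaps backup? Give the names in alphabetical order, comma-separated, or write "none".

ingest, qa_pass, snapshot

Target backup = [t=141, t=219].
Intermediaries M with M overlaps backup: design_review, soundcheck.
Via design_review — items with X overlaps design_review: ingest, qa_pass, snapshot.
Via soundcheck — items with X overlaps soundcheck: ingest, qa_pass, snapshot.
Union: ingest, qa_pass, snapshot.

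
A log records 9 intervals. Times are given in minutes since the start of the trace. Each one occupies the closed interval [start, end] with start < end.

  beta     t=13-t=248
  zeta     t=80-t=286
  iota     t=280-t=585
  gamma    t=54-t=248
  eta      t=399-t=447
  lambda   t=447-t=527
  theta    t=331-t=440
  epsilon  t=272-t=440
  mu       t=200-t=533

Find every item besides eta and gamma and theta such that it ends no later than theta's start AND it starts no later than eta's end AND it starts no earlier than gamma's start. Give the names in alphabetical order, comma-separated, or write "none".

Conditions: its end is no later than theta's start (X.end <= t=331) AND its start is no later than eta's end (X.start <= t=447) AND its start is no earlier than gamma's start (X.start >= t=54).
beta: end t=248 <= t=331? ✓; start t=13 <= t=447? ✓; start t=13 >= t=54? ✗ → no.
epsilon: end t=440 <= t=331? ✗; start t=272 <= t=447? ✓; start t=272 >= t=54? ✓ → no.
iota: end t=585 <= t=331? ✗; start t=280 <= t=447? ✓; start t=280 >= t=54? ✓ → no.
lambda: end t=527 <= t=331? ✗; start t=447 <= t=447? ✓; start t=447 >= t=54? ✓ → no.
mu: end t=533 <= t=331? ✗; start t=200 <= t=447? ✓; start t=200 >= t=54? ✓ → no.
zeta: end t=286 <= t=331? ✓; start t=80 <= t=447? ✓; start t=80 >= t=54? ✓ → yes.
Result: zeta.

zeta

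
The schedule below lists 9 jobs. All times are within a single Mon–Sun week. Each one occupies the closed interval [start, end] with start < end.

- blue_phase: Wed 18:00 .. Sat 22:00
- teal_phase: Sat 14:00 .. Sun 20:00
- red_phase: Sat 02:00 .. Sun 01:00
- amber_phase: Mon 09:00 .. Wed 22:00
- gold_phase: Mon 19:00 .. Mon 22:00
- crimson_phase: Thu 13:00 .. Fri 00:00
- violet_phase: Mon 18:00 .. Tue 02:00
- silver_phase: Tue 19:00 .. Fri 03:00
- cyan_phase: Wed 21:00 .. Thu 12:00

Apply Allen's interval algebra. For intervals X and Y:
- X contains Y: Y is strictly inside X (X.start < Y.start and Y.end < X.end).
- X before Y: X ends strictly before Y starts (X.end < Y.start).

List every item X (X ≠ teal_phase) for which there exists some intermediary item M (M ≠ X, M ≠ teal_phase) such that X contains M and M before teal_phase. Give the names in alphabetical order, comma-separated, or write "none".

Target teal_phase = [Sat 14:00, Sun 20:00].
Intermediaries M with M before teal_phase: amber_phase, crimson_phase, cyan_phase, gold_phase, silver_phase, violet_phase.
Via amber_phase — items with X contains amber_phase: none.
Via crimson_phase — items with X contains crimson_phase: blue_phase, silver_phase.
Via cyan_phase — items with X contains cyan_phase: blue_phase, silver_phase.
Via gold_phase — items with X contains gold_phase: amber_phase, violet_phase.
Via silver_phase — items with X contains silver_phase: none.
Via violet_phase — items with X contains violet_phase: amber_phase.
Union: amber_phase, blue_phase, silver_phase, violet_phase.

amber_phase, blue_phase, silver_phase, violet_phase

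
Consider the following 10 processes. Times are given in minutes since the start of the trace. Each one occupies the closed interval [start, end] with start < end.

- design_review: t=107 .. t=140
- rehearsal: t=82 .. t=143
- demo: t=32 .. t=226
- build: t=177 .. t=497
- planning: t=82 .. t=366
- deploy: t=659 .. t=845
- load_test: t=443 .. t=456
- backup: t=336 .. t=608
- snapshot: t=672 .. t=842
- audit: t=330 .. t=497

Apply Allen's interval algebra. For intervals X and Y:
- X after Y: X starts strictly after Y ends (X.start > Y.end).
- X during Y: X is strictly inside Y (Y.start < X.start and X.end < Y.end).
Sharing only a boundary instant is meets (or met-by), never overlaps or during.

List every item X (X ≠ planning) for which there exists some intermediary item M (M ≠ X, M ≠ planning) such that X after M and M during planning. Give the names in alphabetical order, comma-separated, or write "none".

Target planning = [t=82, t=366].
Intermediaries M with M during planning: design_review.
Via design_review — items with X after design_review: audit, backup, build, deploy, load_test, snapshot.
Union: audit, backup, build, deploy, load_test, snapshot.

audit, backup, build, deploy, load_test, snapshot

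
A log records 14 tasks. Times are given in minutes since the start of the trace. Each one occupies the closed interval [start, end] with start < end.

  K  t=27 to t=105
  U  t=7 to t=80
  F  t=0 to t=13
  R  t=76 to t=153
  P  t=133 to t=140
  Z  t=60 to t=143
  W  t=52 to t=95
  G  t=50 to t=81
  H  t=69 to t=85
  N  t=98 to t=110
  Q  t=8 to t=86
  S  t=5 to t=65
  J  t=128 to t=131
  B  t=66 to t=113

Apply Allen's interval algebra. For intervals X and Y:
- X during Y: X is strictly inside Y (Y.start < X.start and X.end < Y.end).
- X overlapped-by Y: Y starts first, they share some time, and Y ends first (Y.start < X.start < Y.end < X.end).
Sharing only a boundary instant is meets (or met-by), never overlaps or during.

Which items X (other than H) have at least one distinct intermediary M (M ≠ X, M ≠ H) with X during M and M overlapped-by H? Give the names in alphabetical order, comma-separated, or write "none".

J, N, P

Target H = [t=69, t=85].
Intermediaries M with M overlapped-by H: R.
Via R — items with X during R: J, N, P.
Union: J, N, P.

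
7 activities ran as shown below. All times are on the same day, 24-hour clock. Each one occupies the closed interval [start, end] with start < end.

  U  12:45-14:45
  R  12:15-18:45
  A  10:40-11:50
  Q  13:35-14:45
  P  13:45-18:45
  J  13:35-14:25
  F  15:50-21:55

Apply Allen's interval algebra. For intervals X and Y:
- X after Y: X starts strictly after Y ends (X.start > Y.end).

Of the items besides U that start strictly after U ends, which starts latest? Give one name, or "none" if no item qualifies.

F

Target U = [12:45, 14:45].
A [10:40, 11:50] → before → excluded.
F [15:50, 21:55] → after → candidate.
J [13:35, 14:25] → during → excluded.
P [13:45, 18:45] → overlapped-by → excluded.
Q [13:35, 14:45] → finishes → excluded.
R [12:15, 18:45] → contains → excluded.
Among candidates, latest start is 15:50 → F.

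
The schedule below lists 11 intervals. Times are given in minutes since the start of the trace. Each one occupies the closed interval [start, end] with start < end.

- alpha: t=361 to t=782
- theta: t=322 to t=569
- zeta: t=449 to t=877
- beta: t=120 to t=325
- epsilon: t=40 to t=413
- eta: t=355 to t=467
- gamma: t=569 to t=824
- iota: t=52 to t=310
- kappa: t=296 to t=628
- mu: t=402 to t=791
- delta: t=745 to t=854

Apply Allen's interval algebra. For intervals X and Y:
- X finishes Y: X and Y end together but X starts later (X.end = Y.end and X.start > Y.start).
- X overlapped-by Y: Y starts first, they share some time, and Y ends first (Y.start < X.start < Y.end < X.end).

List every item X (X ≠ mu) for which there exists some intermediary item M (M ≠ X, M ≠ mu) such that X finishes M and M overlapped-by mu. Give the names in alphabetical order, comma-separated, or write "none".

Target mu = [t=402, t=791].
Intermediaries M with M overlapped-by mu: delta, gamma, zeta.
Via delta — items with X finishes delta: none.
Via gamma — items with X finishes gamma: none.
Via zeta — items with X finishes zeta: none.
Union: none.

none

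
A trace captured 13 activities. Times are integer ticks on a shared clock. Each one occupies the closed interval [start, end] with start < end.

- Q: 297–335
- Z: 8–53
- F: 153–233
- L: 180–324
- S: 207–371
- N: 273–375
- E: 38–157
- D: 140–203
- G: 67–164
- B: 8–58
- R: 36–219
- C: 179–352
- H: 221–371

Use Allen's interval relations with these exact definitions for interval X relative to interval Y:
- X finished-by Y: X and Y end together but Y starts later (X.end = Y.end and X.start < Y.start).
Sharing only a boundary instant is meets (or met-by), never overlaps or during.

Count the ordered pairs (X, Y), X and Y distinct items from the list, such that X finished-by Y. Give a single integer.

Checking all 156 ordered pairs for relation 'finished-by'; matching pairs in alphabetical order:
(S, H): S finished-by H ✓
Count: 1.

1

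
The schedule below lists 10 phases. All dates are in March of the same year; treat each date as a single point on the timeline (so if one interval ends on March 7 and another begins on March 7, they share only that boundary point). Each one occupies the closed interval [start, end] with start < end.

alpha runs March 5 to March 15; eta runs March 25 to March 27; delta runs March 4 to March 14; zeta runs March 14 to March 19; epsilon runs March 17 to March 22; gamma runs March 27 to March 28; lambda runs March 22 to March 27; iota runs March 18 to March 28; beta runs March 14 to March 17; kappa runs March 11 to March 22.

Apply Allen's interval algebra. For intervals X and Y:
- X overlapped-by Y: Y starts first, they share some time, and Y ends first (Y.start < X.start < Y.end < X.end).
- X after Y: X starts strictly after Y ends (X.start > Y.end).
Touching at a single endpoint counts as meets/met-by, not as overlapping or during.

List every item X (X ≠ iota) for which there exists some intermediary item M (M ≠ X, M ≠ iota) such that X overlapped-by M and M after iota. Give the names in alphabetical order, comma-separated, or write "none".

Target iota = [March 18, March 28].
Intermediaries M with M after iota: none.
Union: none.

none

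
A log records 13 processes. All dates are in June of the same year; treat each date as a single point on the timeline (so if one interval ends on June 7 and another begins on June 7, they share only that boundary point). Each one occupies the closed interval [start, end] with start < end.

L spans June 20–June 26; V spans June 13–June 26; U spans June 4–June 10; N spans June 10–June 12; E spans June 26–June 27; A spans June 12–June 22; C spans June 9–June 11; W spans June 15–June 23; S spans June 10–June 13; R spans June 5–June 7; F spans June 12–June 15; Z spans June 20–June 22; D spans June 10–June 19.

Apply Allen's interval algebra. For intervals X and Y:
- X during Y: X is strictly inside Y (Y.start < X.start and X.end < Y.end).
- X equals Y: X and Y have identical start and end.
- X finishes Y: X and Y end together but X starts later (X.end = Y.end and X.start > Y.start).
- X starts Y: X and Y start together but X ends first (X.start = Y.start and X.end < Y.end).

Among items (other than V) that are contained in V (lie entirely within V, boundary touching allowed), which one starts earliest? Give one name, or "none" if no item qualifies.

Target V = [June 13, June 26].
A [June 12, June 22] → overlaps → excluded.
C [June 9, June 11] → before → excluded.
D [June 10, June 19] → overlaps → excluded.
E [June 26, June 27] → met-by → excluded.
F [June 12, June 15] → overlaps → excluded.
L [June 20, June 26] → finishes → candidate.
N [June 10, June 12] → before → excluded.
R [June 5, June 7] → before → excluded.
S [June 10, June 13] → meets → excluded.
U [June 4, June 10] → before → excluded.
W [June 15, June 23] → during → candidate.
Z [June 20, June 22] → during → candidate.
Among candidates, earliest start is June 15 → W.

W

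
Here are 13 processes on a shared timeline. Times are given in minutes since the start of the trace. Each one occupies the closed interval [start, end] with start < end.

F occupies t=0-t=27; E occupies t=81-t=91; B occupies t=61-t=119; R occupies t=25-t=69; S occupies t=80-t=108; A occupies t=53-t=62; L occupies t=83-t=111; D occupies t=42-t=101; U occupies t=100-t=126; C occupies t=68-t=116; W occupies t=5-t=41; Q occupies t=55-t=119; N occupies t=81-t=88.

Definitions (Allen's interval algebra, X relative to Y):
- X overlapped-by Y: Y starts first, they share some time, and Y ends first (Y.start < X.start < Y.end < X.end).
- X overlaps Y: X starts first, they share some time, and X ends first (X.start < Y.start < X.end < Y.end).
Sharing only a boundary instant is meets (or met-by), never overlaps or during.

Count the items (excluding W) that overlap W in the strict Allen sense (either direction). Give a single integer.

Target W = [t=5, t=41].
A [t=53, t=62] → after → no.
B [t=61, t=119] → after → no.
C [t=68, t=116] → after → no.
D [t=42, t=101] → after → no.
E [t=81, t=91] → after → no.
F [t=0, t=27] → overlaps → counts.
L [t=83, t=111] → after → no.
N [t=81, t=88] → after → no.
Q [t=55, t=119] → after → no.
R [t=25, t=69] → overlapped-by → counts.
S [t=80, t=108] → after → no.
U [t=100, t=126] → after → no.
Total: 2.

2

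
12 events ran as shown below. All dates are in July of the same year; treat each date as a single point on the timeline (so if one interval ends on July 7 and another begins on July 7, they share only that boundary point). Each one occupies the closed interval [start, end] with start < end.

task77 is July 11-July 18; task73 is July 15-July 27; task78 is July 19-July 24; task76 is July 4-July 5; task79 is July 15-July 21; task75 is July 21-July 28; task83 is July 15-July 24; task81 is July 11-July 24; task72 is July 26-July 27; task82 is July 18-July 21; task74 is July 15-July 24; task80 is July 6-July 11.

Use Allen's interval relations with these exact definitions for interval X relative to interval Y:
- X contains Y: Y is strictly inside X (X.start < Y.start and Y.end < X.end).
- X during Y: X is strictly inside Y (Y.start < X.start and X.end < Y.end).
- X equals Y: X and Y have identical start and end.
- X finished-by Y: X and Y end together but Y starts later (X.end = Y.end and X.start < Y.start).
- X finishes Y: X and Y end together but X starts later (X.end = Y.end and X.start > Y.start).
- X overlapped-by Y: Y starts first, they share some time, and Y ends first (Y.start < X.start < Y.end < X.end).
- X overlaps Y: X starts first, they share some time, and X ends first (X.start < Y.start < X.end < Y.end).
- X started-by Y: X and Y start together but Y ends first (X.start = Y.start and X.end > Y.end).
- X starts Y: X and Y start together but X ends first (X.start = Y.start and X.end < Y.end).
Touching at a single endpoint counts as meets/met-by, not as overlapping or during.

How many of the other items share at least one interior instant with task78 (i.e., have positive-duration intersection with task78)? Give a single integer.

7

Target task78 = [July 19, July 24].
task72 [July 26, July 27] → after → no.
task73 [July 15, July 27] → contains → counts.
task74 [July 15, July 24] → finished-by → counts.
task75 [July 21, July 28] → overlapped-by → counts.
task76 [July 4, July 5] → before → no.
task77 [July 11, July 18] → before → no.
task79 [July 15, July 21] → overlaps → counts.
task80 [July 6, July 11] → before → no.
task81 [July 11, July 24] → finished-by → counts.
task82 [July 18, July 21] → overlaps → counts.
task83 [July 15, July 24] → finished-by → counts.
Total: 7.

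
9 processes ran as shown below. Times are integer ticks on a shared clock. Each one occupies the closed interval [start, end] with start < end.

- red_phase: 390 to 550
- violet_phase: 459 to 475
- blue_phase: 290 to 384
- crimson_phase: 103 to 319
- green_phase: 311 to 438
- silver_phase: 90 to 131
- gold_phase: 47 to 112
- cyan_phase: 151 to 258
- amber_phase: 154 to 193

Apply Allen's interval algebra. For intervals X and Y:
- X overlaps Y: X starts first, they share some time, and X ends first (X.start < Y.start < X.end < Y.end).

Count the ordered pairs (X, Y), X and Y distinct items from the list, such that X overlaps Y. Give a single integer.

Checking all 72 ordered pairs for relation 'overlaps'; matching pairs in alphabetical order:
(blue_phase, green_phase): blue_phase overlaps green_phase ✓
(crimson_phase, blue_phase): crimson_phase overlaps blue_phase ✓
(crimson_phase, green_phase): crimson_phase overlaps green_phase ✓
(gold_phase, crimson_phase): gold_phase overlaps crimson_phase ✓
(gold_phase, silver_phase): gold_phase overlaps silver_phase ✓
(green_phase, red_phase): green_phase overlaps red_phase ✓
(silver_phase, crimson_phase): silver_phase overlaps crimson_phase ✓
Count: 7.

7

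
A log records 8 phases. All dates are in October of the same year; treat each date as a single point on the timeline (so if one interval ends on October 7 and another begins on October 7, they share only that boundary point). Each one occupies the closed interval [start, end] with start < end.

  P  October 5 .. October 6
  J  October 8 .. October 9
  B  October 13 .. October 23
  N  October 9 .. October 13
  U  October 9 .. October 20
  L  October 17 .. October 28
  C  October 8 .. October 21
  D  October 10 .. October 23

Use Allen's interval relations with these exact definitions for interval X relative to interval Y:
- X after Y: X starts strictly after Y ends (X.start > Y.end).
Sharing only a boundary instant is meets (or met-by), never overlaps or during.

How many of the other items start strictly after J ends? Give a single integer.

3

Target J = [October 8, October 9].
B [October 13, October 23] → after → counts.
C [October 8, October 21] → started-by → no.
D [October 10, October 23] → after → counts.
L [October 17, October 28] → after → counts.
N [October 9, October 13] → met-by → no.
P [October 5, October 6] → before → no.
U [October 9, October 20] → met-by → no.
Total: 3.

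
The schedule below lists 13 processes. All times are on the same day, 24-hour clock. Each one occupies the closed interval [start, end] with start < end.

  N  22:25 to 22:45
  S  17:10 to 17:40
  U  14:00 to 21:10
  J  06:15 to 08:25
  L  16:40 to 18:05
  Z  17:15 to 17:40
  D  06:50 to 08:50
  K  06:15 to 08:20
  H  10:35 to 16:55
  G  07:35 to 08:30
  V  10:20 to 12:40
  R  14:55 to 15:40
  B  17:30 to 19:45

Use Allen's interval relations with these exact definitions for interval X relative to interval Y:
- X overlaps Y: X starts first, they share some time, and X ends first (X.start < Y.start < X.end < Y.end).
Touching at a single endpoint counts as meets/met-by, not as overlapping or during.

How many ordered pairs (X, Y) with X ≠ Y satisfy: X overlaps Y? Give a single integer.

10

Checking all 156 ordered pairs for relation 'overlaps'; matching pairs in alphabetical order:
(H, L): H overlaps L ✓
(H, U): H overlaps U ✓
(J, D): J overlaps D ✓
(J, G): J overlaps G ✓
(K, D): K overlaps D ✓
(K, G): K overlaps G ✓
(L, B): L overlaps B ✓
(S, B): S overlaps B ✓
(V, H): V overlaps H ✓
(Z, B): Z overlaps B ✓
Count: 10.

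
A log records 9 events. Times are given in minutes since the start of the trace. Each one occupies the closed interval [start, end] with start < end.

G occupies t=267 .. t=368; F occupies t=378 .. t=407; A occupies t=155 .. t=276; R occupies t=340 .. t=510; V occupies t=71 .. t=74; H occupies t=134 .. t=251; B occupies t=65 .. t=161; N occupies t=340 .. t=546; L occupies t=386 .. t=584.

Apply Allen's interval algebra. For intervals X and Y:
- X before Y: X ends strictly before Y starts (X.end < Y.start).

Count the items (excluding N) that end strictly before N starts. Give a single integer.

4

Target N = [t=340, t=546].
A [t=155, t=276] → before → counts.
B [t=65, t=161] → before → counts.
F [t=378, t=407] → during → no.
G [t=267, t=368] → overlaps → no.
H [t=134, t=251] → before → counts.
L [t=386, t=584] → overlapped-by → no.
R [t=340, t=510] → starts → no.
V [t=71, t=74] → before → counts.
Total: 4.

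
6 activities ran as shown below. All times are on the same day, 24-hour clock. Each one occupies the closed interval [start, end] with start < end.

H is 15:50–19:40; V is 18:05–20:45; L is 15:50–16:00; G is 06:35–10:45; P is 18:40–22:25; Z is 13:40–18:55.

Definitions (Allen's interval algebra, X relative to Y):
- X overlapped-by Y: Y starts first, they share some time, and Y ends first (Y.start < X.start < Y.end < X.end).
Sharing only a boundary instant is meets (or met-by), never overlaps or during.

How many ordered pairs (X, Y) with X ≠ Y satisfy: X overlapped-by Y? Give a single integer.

6

Checking all 30 ordered pairs for relation 'overlapped-by'; matching pairs in alphabetical order:
(H, Z): H overlapped-by Z ✓
(P, H): P overlapped-by H ✓
(P, V): P overlapped-by V ✓
(P, Z): P overlapped-by Z ✓
(V, H): V overlapped-by H ✓
(V, Z): V overlapped-by Z ✓
Count: 6.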